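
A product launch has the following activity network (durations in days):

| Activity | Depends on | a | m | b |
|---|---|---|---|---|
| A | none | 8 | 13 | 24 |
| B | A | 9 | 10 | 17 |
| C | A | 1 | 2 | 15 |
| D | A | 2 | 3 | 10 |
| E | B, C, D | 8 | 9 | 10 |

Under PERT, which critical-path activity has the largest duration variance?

te_A = (8 + 4·13 + 24)/6 = 84/6 = 14; σ²_A = ((24−8)/6)² = 7.111
te_B = (9 + 4·10 + 17)/6 = 66/6 = 11; σ²_B = ((17−9)/6)² = 1.778
te_C = (1 + 4·2 + 15)/6 = 24/6 = 4; σ²_C = ((15−1)/6)² = 5.444
te_D = (2 + 4·3 + 10)/6 = 24/6 = 4; σ²_D = ((10−2)/6)² = 1.778
te_E = (8 + 4·9 + 10)/6 = 54/6 = 9; σ²_E = ((10−8)/6)² = 0.111

Forward pass:
ES_A = 0; EF_A = 14
ES_B = 14; EF_B = 14+11 = 25
ES_C = 14; EF_C = 14+4 = 18
ES_D = 14; EF_D = 14+4 = 18
ES_E = max(EF_B=25, EF_C=18, EF_D=18) = 25; EF_E = 25+9 = 34
Expected project duration μ = 34 days. Critical path: A → B → E.

Variances on critical path: σ²_A=7.111, σ²_B=1.778, σ²_E=0.111.
Largest is σ²_A = 7.111.

A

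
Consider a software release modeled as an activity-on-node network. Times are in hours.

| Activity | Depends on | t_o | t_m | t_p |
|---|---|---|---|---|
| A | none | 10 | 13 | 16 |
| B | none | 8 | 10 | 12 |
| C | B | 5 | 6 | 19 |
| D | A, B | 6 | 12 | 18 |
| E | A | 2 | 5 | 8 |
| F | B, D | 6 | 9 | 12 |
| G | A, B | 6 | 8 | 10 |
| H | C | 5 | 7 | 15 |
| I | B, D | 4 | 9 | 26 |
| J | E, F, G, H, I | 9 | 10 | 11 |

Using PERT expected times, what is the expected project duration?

te_A = (10 + 4·13 + 16)/6 = 78/6 = 13
te_B = (8 + 4·10 + 12)/6 = 60/6 = 10
te_C = (5 + 4·6 + 19)/6 = 48/6 = 8
te_D = (6 + 4·12 + 18)/6 = 72/6 = 12
te_E = (2 + 4·5 + 8)/6 = 30/6 = 5
te_F = (6 + 4·9 + 12)/6 = 54/6 = 9
te_G = (6 + 4·8 + 10)/6 = 48/6 = 8
te_H = (5 + 4·7 + 15)/6 = 48/6 = 8
te_I = (4 + 4·9 + 26)/6 = 66/6 = 11
te_J = (9 + 4·10 + 11)/6 = 60/6 = 10

Forward pass:
ES_A = 0; EF_A = 13
ES_B = 0; EF_B = 10
ES_C = 10; EF_C = 10+8 = 18
ES_D = max(EF_A=13, EF_B=10) = 13; EF_D = 13+12 = 25
ES_E = 13; EF_E = 13+5 = 18
ES_F = max(EF_B=10, EF_D=25) = 25; EF_F = 25+9 = 34
ES_G = max(EF_A=13, EF_B=10) = 13; EF_G = 13+8 = 21
ES_H = 18; EF_H = 18+8 = 26
ES_I = max(EF_B=10, EF_D=25) = 25; EF_I = 25+11 = 36
ES_J = max(EF_E=18, EF_F=34, EF_G=21, EF_H=26, EF_I=36) = 36; EF_J = 36+10 = 46
Expected project duration μ = 46 hours. Critical path: A → D → I → J.

46 hours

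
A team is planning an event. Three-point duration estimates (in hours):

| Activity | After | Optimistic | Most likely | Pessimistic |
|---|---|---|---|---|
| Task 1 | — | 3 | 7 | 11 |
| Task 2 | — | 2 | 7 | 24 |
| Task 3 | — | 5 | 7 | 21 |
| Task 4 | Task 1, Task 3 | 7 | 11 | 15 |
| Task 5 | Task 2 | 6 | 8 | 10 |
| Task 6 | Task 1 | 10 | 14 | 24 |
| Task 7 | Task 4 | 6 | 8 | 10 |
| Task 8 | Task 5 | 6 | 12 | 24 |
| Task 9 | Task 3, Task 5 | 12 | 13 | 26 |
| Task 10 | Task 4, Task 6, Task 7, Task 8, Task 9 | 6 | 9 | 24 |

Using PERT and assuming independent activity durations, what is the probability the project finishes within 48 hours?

0.826

te_Task 1 = (3 + 4·7 + 11)/6 = 42/6 = 7; σ²_Task 1 = ((11−3)/6)² = 1.778
te_Task 2 = (2 + 4·7 + 24)/6 = 54/6 = 9; σ²_Task 2 = ((24−2)/6)² = 13.444
te_Task 3 = (5 + 4·7 + 21)/6 = 54/6 = 9; σ²_Task 3 = ((21−5)/6)² = 7.111
te_Task 4 = (7 + 4·11 + 15)/6 = 66/6 = 11; σ²_Task 4 = ((15−7)/6)² = 1.778
te_Task 5 = (6 + 4·8 + 10)/6 = 48/6 = 8; σ²_Task 5 = ((10−6)/6)² = 0.444
te_Task 6 = (10 + 4·14 + 24)/6 = 90/6 = 15; σ²_Task 6 = ((24−10)/6)² = 5.444
te_Task 7 = (6 + 4·8 + 10)/6 = 48/6 = 8; σ²_Task 7 = ((10−6)/6)² = 0.444
te_Task 8 = (6 + 4·12 + 24)/6 = 78/6 = 13; σ²_Task 8 = ((24−6)/6)² = 9.000
te_Task 9 = (12 + 4·13 + 26)/6 = 90/6 = 15; σ²_Task 9 = ((26−12)/6)² = 5.444
te_Task 10 = (6 + 4·9 + 24)/6 = 66/6 = 11; σ²_Task 10 = ((24−6)/6)² = 9.000

Forward pass:
ES_Task 1 = 0; EF_Task 1 = 7
ES_Task 2 = 0; EF_Task 2 = 9
ES_Task 3 = 0; EF_Task 3 = 9
ES_Task 4 = max(EF_Task 1=7, EF_Task 3=9) = 9; EF_Task 4 = 9+11 = 20
ES_Task 5 = 9; EF_Task 5 = 9+8 = 17
ES_Task 6 = 7; EF_Task 6 = 7+15 = 22
ES_Task 7 = 20; EF_Task 7 = 20+8 = 28
ES_Task 8 = 17; EF_Task 8 = 17+13 = 30
ES_Task 9 = max(EF_Task 3=9, EF_Task 5=17) = 17; EF_Task 9 = 17+15 = 32
ES_Task 10 = max(EF_Task 4=20, EF_Task 6=22, EF_Task 7=28, EF_Task 8=30, EF_Task 9=32) = 32; EF_Task 10 = 32+11 = 43
Expected project duration μ = 43 hours. Critical path: Task 2 → Task 5 → Task 9 → Task 10.

Variance along critical path = 13.444 + 0.444 + 5.444 + 9.000 = 28.333; σ = √28.333 = 5.323 hours.
Z = (48 − 43) / 5.323 = 0.939
P(T ≤ 48) = Φ(0.939) ≈ 0.826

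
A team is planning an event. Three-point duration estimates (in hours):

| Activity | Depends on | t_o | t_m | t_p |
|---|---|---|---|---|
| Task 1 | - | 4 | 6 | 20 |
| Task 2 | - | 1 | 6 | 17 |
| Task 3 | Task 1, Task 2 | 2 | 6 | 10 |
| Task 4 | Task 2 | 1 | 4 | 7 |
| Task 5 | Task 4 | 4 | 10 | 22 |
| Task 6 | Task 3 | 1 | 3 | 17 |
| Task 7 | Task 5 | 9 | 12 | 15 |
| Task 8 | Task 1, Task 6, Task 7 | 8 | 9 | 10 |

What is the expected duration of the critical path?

te_Task 1 = (4 + 4·6 + 20)/6 = 48/6 = 8
te_Task 2 = (1 + 4·6 + 17)/6 = 42/6 = 7
te_Task 3 = (2 + 4·6 + 10)/6 = 36/6 = 6
te_Task 4 = (1 + 4·4 + 7)/6 = 24/6 = 4
te_Task 5 = (4 + 4·10 + 22)/6 = 66/6 = 11
te_Task 6 = (1 + 4·3 + 17)/6 = 30/6 = 5
te_Task 7 = (9 + 4·12 + 15)/6 = 72/6 = 12
te_Task 8 = (8 + 4·9 + 10)/6 = 54/6 = 9

Forward pass:
ES_Task 1 = 0; EF_Task 1 = 8
ES_Task 2 = 0; EF_Task 2 = 7
ES_Task 3 = max(EF_Task 1=8, EF_Task 2=7) = 8; EF_Task 3 = 8+6 = 14
ES_Task 4 = 7; EF_Task 4 = 7+4 = 11
ES_Task 5 = 11; EF_Task 5 = 11+11 = 22
ES_Task 6 = 14; EF_Task 6 = 14+5 = 19
ES_Task 7 = 22; EF_Task 7 = 22+12 = 34
ES_Task 8 = max(EF_Task 1=8, EF_Task 6=19, EF_Task 7=34) = 34; EF_Task 8 = 34+9 = 43
Expected project duration μ = 43 hours. Critical path: Task 2 → Task 4 → Task 5 → Task 7 → Task 8.

43 hours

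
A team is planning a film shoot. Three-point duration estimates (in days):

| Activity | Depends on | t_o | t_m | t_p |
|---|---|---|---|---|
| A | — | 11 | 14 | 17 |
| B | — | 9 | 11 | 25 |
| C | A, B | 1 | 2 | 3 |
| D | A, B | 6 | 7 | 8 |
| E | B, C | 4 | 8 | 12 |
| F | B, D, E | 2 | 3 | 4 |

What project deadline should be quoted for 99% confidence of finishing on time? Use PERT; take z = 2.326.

31.0 days

te_A = (11 + 4·14 + 17)/6 = 84/6 = 14; σ²_A = ((17−11)/6)² = 1.000
te_B = (9 + 4·11 + 25)/6 = 78/6 = 13; σ²_B = ((25−9)/6)² = 7.111
te_C = (1 + 4·2 + 3)/6 = 12/6 = 2; σ²_C = ((3−1)/6)² = 0.111
te_D = (6 + 4·7 + 8)/6 = 42/6 = 7; σ²_D = ((8−6)/6)² = 0.111
te_E = (4 + 4·8 + 12)/6 = 48/6 = 8; σ²_E = ((12−4)/6)² = 1.778
te_F = (2 + 4·3 + 4)/6 = 18/6 = 3; σ²_F = ((4−2)/6)² = 0.111

Forward pass:
ES_A = 0; EF_A = 14
ES_B = 0; EF_B = 13
ES_C = max(EF_A=14, EF_B=13) = 14; EF_C = 14+2 = 16
ES_D = max(EF_A=14, EF_B=13) = 14; EF_D = 14+7 = 21
ES_E = max(EF_B=13, EF_C=16) = 16; EF_E = 16+8 = 24
ES_F = max(EF_B=13, EF_D=21, EF_E=24) = 24; EF_F = 24+3 = 27
Expected project duration μ = 27 days. Critical path: A → C → E → F.

Variance along critical path = 1.000 + 0.111 + 1.778 + 0.111 = 3.000; σ = 1.732 days.
D = μ + z·σ = 27 + 2.326·1.732 = 31.0 days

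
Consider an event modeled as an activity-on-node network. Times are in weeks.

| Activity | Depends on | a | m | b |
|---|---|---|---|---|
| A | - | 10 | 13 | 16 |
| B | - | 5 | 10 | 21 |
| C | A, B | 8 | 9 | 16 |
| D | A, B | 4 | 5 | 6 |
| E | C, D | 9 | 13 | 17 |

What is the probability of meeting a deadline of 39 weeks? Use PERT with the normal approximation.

te_A = (10 + 4·13 + 16)/6 = 78/6 = 13; σ²_A = ((16−10)/6)² = 1.000
te_B = (5 + 4·10 + 21)/6 = 66/6 = 11; σ²_B = ((21−5)/6)² = 7.111
te_C = (8 + 4·9 + 16)/6 = 60/6 = 10; σ²_C = ((16−8)/6)² = 1.778
te_D = (4 + 4·5 + 6)/6 = 30/6 = 5; σ²_D = ((6−4)/6)² = 0.111
te_E = (9 + 4·13 + 17)/6 = 78/6 = 13; σ²_E = ((17−9)/6)² = 1.778

Forward pass:
ES_A = 0; EF_A = 13
ES_B = 0; EF_B = 11
ES_C = max(EF_A=13, EF_B=11) = 13; EF_C = 13+10 = 23
ES_D = max(EF_A=13, EF_B=11) = 13; EF_D = 13+5 = 18
ES_E = max(EF_C=23, EF_D=18) = 23; EF_E = 23+13 = 36
Expected project duration μ = 36 weeks. Critical path: A → C → E.

Variance along critical path = 1.000 + 1.778 + 1.778 = 4.556; σ = √4.556 = 2.134 weeks.
Z = (39 − 36) / 2.134 = 1.406
P(T ≤ 39) = Φ(1.406) ≈ 0.920

0.920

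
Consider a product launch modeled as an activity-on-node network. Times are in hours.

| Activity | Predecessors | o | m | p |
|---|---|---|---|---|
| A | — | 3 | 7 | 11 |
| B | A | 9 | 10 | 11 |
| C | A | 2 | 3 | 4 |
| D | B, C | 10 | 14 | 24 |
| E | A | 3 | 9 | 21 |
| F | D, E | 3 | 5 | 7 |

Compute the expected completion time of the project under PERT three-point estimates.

37 hours

te_A = (3 + 4·7 + 11)/6 = 42/6 = 7
te_B = (9 + 4·10 + 11)/6 = 60/6 = 10
te_C = (2 + 4·3 + 4)/6 = 18/6 = 3
te_D = (10 + 4·14 + 24)/6 = 90/6 = 15
te_E = (3 + 4·9 + 21)/6 = 60/6 = 10
te_F = (3 + 4·5 + 7)/6 = 30/6 = 5

Forward pass:
ES_A = 0; EF_A = 7
ES_B = 7; EF_B = 7+10 = 17
ES_C = 7; EF_C = 7+3 = 10
ES_D = max(EF_B=17, EF_C=10) = 17; EF_D = 17+15 = 32
ES_E = 7; EF_E = 7+10 = 17
ES_F = max(EF_D=32, EF_E=17) = 32; EF_F = 32+5 = 37
Expected project duration μ = 37 hours. Critical path: A → B → D → F.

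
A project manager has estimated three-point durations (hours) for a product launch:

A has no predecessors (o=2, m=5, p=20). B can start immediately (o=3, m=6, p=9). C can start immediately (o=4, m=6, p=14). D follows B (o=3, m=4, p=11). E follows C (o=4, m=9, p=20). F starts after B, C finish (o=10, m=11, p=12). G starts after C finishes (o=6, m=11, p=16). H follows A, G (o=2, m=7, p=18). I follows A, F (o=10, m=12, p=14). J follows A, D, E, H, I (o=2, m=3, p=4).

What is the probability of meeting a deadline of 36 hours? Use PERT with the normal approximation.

0.947

te_A = (2 + 4·5 + 20)/6 = 42/6 = 7; σ²_A = ((20−2)/6)² = 9.000
te_B = (3 + 4·6 + 9)/6 = 36/6 = 6; σ²_B = ((9−3)/6)² = 1.000
te_C = (4 + 4·6 + 14)/6 = 42/6 = 7; σ²_C = ((14−4)/6)² = 2.778
te_D = (3 + 4·4 + 11)/6 = 30/6 = 5; σ²_D = ((11−3)/6)² = 1.778
te_E = (4 + 4·9 + 20)/6 = 60/6 = 10; σ²_E = ((20−4)/6)² = 7.111
te_F = (10 + 4·11 + 12)/6 = 66/6 = 11; σ²_F = ((12−10)/6)² = 0.111
te_G = (6 + 4·11 + 16)/6 = 66/6 = 11; σ²_G = ((16−6)/6)² = 2.778
te_H = (2 + 4·7 + 18)/6 = 48/6 = 8; σ²_H = ((18−2)/6)² = 7.111
te_I = (10 + 4·12 + 14)/6 = 72/6 = 12; σ²_I = ((14−10)/6)² = 0.444
te_J = (2 + 4·3 + 4)/6 = 18/6 = 3; σ²_J = ((4−2)/6)² = 0.111

Forward pass:
ES_A = 0; EF_A = 7
ES_B = 0; EF_B = 6
ES_C = 0; EF_C = 7
ES_D = 6; EF_D = 6+5 = 11
ES_E = 7; EF_E = 7+10 = 17
ES_F = max(EF_B=6, EF_C=7) = 7; EF_F = 7+11 = 18
ES_G = 7; EF_G = 7+11 = 18
ES_H = max(EF_A=7, EF_G=18) = 18; EF_H = 18+8 = 26
ES_I = max(EF_A=7, EF_F=18) = 18; EF_I = 18+12 = 30
ES_J = max(EF_A=7, EF_D=11, EF_E=17, EF_H=26, EF_I=30) = 30; EF_J = 30+3 = 33
Expected project duration μ = 33 hours. Critical path: C → F → I → J.

Variance along critical path = 2.778 + 0.111 + 0.444 + 0.111 = 3.444; σ = √3.444 = 1.856 hours.
Z = (36 − 33) / 1.856 = 1.616
P(T ≤ 36) = Φ(1.616) ≈ 0.947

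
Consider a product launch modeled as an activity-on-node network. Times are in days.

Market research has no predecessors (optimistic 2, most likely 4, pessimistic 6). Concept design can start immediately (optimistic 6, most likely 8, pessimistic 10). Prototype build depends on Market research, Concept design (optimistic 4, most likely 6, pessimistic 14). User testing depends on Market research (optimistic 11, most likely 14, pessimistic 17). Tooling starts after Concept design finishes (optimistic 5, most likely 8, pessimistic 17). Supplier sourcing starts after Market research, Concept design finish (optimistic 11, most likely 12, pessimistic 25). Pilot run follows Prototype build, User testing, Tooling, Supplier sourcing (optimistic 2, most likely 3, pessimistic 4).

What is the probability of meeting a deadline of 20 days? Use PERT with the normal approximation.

te_Market research = (2 + 4·4 + 6)/6 = 24/6 = 4; σ²_Market research = ((6−2)/6)² = 0.444
te_Concept design = (6 + 4·8 + 10)/6 = 48/6 = 8; σ²_Concept design = ((10−6)/6)² = 0.444
te_Prototype build = (4 + 4·6 + 14)/6 = 42/6 = 7; σ²_Prototype build = ((14−4)/6)² = 2.778
te_User testing = (11 + 4·14 + 17)/6 = 84/6 = 14; σ²_User testing = ((17−11)/6)² = 1.000
te_Tooling = (5 + 4·8 + 17)/6 = 54/6 = 9; σ²_Tooling = ((17−5)/6)² = 4.000
te_Supplier sourcing = (11 + 4·12 + 25)/6 = 84/6 = 14; σ²_Supplier sourcing = ((25−11)/6)² = 5.444
te_Pilot run = (2 + 4·3 + 4)/6 = 18/6 = 3; σ²_Pilot run = ((4−2)/6)² = 0.111

Forward pass:
ES_Market research = 0; EF_Market research = 4
ES_Concept design = 0; EF_Concept design = 8
ES_Prototype build = max(EF_Market research=4, EF_Concept design=8) = 8; EF_Prototype build = 8+7 = 15
ES_User testing = 4; EF_User testing = 4+14 = 18
ES_Tooling = 8; EF_Tooling = 8+9 = 17
ES_Supplier sourcing = max(EF_Market research=4, EF_Concept design=8) = 8; EF_Supplier sourcing = 8+14 = 22
ES_Pilot run = max(EF_Prototype build=15, EF_User testing=18, EF_Tooling=17, EF_Supplier sourcing=22) = 22; EF_Pilot run = 22+3 = 25
Expected project duration μ = 25 days. Critical path: Concept design → Supplier sourcing → Pilot run.

Variance along critical path = 0.444 + 5.444 + 0.111 = 6.000; σ = √6.000 = 2.449 days.
Z = (20 − 25) / 2.449 = -2.041
P(T ≤ 20) = Φ(-2.041) ≈ 0.021

0.021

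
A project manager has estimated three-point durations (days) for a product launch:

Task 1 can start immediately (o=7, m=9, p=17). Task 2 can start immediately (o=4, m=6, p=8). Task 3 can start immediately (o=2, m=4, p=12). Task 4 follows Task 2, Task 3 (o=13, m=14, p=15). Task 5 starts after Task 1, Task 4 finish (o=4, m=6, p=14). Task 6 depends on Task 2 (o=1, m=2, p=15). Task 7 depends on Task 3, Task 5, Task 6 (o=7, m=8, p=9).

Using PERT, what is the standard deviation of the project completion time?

1.86 days

te_Task 1 = (7 + 4·9 + 17)/6 = 60/6 = 10; σ²_Task 1 = ((17−7)/6)² = 2.778
te_Task 2 = (4 + 4·6 + 8)/6 = 36/6 = 6; σ²_Task 2 = ((8−4)/6)² = 0.444
te_Task 3 = (2 + 4·4 + 12)/6 = 30/6 = 5; σ²_Task 3 = ((12−2)/6)² = 2.778
te_Task 4 = (13 + 4·14 + 15)/6 = 84/6 = 14; σ²_Task 4 = ((15−13)/6)² = 0.111
te_Task 5 = (4 + 4·6 + 14)/6 = 42/6 = 7; σ²_Task 5 = ((14−4)/6)² = 2.778
te_Task 6 = (1 + 4·2 + 15)/6 = 24/6 = 4; σ²_Task 6 = ((15−1)/6)² = 5.444
te_Task 7 = (7 + 4·8 + 9)/6 = 48/6 = 8; σ²_Task 7 = ((9−7)/6)² = 0.111

Forward pass:
ES_Task 1 = 0; EF_Task 1 = 10
ES_Task 2 = 0; EF_Task 2 = 6
ES_Task 3 = 0; EF_Task 3 = 5
ES_Task 4 = max(EF_Task 2=6, EF_Task 3=5) = 6; EF_Task 4 = 6+14 = 20
ES_Task 5 = max(EF_Task 1=10, EF_Task 4=20) = 20; EF_Task 5 = 20+7 = 27
ES_Task 6 = 6; EF_Task 6 = 6+4 = 10
ES_Task 7 = max(EF_Task 3=5, EF_Task 5=27, EF_Task 6=10) = 27; EF_Task 7 = 27+8 = 35
Expected project duration μ = 35 days. Critical path: Task 2 → Task 4 → Task 5 → Task 7.

Variance along critical path = 0.444 + 0.111 + 2.778 + 0.111 = 3.444
σ = √3.444 = 1.856 days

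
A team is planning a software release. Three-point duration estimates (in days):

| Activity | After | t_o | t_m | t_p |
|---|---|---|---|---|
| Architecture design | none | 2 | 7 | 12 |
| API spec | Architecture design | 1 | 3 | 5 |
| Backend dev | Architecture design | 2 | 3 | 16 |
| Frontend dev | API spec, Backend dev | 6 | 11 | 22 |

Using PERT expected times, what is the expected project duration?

24 days

te_Architecture design = (2 + 4·7 + 12)/6 = 42/6 = 7
te_API spec = (1 + 4·3 + 5)/6 = 18/6 = 3
te_Backend dev = (2 + 4·3 + 16)/6 = 30/6 = 5
te_Frontend dev = (6 + 4·11 + 22)/6 = 72/6 = 12

Forward pass:
ES_Architecture design = 0; EF_Architecture design = 7
ES_API spec = 7; EF_API spec = 7+3 = 10
ES_Backend dev = 7; EF_Backend dev = 7+5 = 12
ES_Frontend dev = max(EF_API spec=10, EF_Backend dev=12) = 12; EF_Frontend dev = 12+12 = 24
Expected project duration μ = 24 days. Critical path: Architecture design → Backend dev → Frontend dev.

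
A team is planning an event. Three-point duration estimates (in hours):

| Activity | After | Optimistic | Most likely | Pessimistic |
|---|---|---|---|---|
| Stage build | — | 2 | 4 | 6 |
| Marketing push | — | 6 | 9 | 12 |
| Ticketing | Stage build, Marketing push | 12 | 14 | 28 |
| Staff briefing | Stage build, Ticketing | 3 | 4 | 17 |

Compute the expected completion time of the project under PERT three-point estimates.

31 hours

te_Stage build = (2 + 4·4 + 6)/6 = 24/6 = 4
te_Marketing push = (6 + 4·9 + 12)/6 = 54/6 = 9
te_Ticketing = (12 + 4·14 + 28)/6 = 96/6 = 16
te_Staff briefing = (3 + 4·4 + 17)/6 = 36/6 = 6

Forward pass:
ES_Stage build = 0; EF_Stage build = 4
ES_Marketing push = 0; EF_Marketing push = 9
ES_Ticketing = max(EF_Stage build=4, EF_Marketing push=9) = 9; EF_Ticketing = 9+16 = 25
ES_Staff briefing = max(EF_Stage build=4, EF_Ticketing=25) = 25; EF_Staff briefing = 25+6 = 31
Expected project duration μ = 31 hours. Critical path: Marketing push → Ticketing → Staff briefing.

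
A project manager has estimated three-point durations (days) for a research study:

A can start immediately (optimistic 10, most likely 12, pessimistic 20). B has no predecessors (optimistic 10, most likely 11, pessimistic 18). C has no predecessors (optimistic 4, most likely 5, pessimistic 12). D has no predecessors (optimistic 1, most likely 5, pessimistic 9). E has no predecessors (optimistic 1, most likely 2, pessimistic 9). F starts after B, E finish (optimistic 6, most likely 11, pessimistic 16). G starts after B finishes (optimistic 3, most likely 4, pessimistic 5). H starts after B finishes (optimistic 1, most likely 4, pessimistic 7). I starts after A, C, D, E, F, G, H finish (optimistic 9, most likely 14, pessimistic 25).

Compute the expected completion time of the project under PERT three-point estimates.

38 days

te_A = (10 + 4·12 + 20)/6 = 78/6 = 13
te_B = (10 + 4·11 + 18)/6 = 72/6 = 12
te_C = (4 + 4·5 + 12)/6 = 36/6 = 6
te_D = (1 + 4·5 + 9)/6 = 30/6 = 5
te_E = (1 + 4·2 + 9)/6 = 18/6 = 3
te_F = (6 + 4·11 + 16)/6 = 66/6 = 11
te_G = (3 + 4·4 + 5)/6 = 24/6 = 4
te_H = (1 + 4·4 + 7)/6 = 24/6 = 4
te_I = (9 + 4·14 + 25)/6 = 90/6 = 15

Forward pass:
ES_A = 0; EF_A = 13
ES_B = 0; EF_B = 12
ES_C = 0; EF_C = 6
ES_D = 0; EF_D = 5
ES_E = 0; EF_E = 3
ES_F = max(EF_B=12, EF_E=3) = 12; EF_F = 12+11 = 23
ES_G = 12; EF_G = 12+4 = 16
ES_H = 12; EF_H = 12+4 = 16
ES_I = max(EF_A=13, EF_C=6, EF_D=5, EF_E=3, EF_F=23, EF_G=16, EF_H=16) = 23; EF_I = 23+15 = 38
Expected project duration μ = 38 days. Critical path: B → F → I.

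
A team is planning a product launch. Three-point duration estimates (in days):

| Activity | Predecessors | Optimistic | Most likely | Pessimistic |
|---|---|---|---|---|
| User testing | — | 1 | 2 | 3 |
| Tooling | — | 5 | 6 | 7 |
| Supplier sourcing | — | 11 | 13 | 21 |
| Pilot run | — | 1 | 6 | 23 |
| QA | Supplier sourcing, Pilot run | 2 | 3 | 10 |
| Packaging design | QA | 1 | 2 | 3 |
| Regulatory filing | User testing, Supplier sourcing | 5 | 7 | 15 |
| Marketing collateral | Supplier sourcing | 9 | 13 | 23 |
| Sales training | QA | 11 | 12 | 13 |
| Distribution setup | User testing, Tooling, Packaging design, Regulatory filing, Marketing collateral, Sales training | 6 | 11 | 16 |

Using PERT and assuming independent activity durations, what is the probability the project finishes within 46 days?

te_User testing = (1 + 4·2 + 3)/6 = 12/6 = 2; σ²_User testing = ((3−1)/6)² = 0.111
te_Tooling = (5 + 4·6 + 7)/6 = 36/6 = 6; σ²_Tooling = ((7−5)/6)² = 0.111
te_Supplier sourcing = (11 + 4·13 + 21)/6 = 84/6 = 14; σ²_Supplier sourcing = ((21−11)/6)² = 2.778
te_Pilot run = (1 + 4·6 + 23)/6 = 48/6 = 8; σ²_Pilot run = ((23−1)/6)² = 13.444
te_QA = (2 + 4·3 + 10)/6 = 24/6 = 4; σ²_QA = ((10−2)/6)² = 1.778
te_Packaging design = (1 + 4·2 + 3)/6 = 12/6 = 2; σ²_Packaging design = ((3−1)/6)² = 0.111
te_Regulatory filing = (5 + 4·7 + 15)/6 = 48/6 = 8; σ²_Regulatory filing = ((15−5)/6)² = 2.778
te_Marketing collateral = (9 + 4·13 + 23)/6 = 84/6 = 14; σ²_Marketing collateral = ((23−9)/6)² = 5.444
te_Sales training = (11 + 4·12 + 13)/6 = 72/6 = 12; σ²_Sales training = ((13−11)/6)² = 0.111
te_Distribution setup = (6 + 4·11 + 16)/6 = 66/6 = 11; σ²_Distribution setup = ((16−6)/6)² = 2.778

Forward pass:
ES_User testing = 0; EF_User testing = 2
ES_Tooling = 0; EF_Tooling = 6
ES_Supplier sourcing = 0; EF_Supplier sourcing = 14
ES_Pilot run = 0; EF_Pilot run = 8
ES_QA = max(EF_Supplier sourcing=14, EF_Pilot run=8) = 14; EF_QA = 14+4 = 18
ES_Packaging design = 18; EF_Packaging design = 18+2 = 20
ES_Regulatory filing = max(EF_User testing=2, EF_Supplier sourcing=14) = 14; EF_Regulatory filing = 14+8 = 22
ES_Marketing collateral = 14; EF_Marketing collateral = 14+14 = 28
ES_Sales training = 18; EF_Sales training = 18+12 = 30
ES_Distribution setup = max(EF_User testing=2, EF_Tooling=6, EF_Packaging design=20, EF_Regulatory filing=22, EF_Marketing collateral=28, EF_Sales training=30) = 30; EF_Distribution setup = 30+11 = 41
Expected project duration μ = 41 days. Critical path: Supplier sourcing → QA → Sales training → Distribution setup.

Variance along critical path = 2.778 + 1.778 + 0.111 + 2.778 = 7.444; σ = √7.444 = 2.728 days.
Z = (46 − 41) / 2.728 = 1.833
P(T ≤ 46) = Φ(1.833) ≈ 0.967

0.967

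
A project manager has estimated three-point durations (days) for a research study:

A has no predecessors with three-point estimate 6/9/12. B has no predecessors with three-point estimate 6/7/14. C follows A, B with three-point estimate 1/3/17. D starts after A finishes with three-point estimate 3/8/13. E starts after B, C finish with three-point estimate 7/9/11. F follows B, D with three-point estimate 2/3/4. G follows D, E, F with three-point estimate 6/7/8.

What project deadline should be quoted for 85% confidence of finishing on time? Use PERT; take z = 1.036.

te_A = (6 + 4·9 + 12)/6 = 54/6 = 9; σ²_A = ((12−6)/6)² = 1.000
te_B = (6 + 4·7 + 14)/6 = 48/6 = 8; σ²_B = ((14−6)/6)² = 1.778
te_C = (1 + 4·3 + 17)/6 = 30/6 = 5; σ²_C = ((17−1)/6)² = 7.111
te_D = (3 + 4·8 + 13)/6 = 48/6 = 8; σ²_D = ((13−3)/6)² = 2.778
te_E = (7 + 4·9 + 11)/6 = 54/6 = 9; σ²_E = ((11−7)/6)² = 0.444
te_F = (2 + 4·3 + 4)/6 = 18/6 = 3; σ²_F = ((4−2)/6)² = 0.111
te_G = (6 + 4·7 + 8)/6 = 42/6 = 7; σ²_G = ((8−6)/6)² = 0.111

Forward pass:
ES_A = 0; EF_A = 9
ES_B = 0; EF_B = 8
ES_C = max(EF_A=9, EF_B=8) = 9; EF_C = 9+5 = 14
ES_D = 9; EF_D = 9+8 = 17
ES_E = max(EF_B=8, EF_C=14) = 14; EF_E = 14+9 = 23
ES_F = max(EF_B=8, EF_D=17) = 17; EF_F = 17+3 = 20
ES_G = max(EF_D=17, EF_E=23, EF_F=20) = 23; EF_G = 23+7 = 30
Expected project duration μ = 30 days. Critical path: A → C → E → G.

Variance along critical path = 1.000 + 7.111 + 0.444 + 0.111 = 8.667; σ = 2.944 days.
D = μ + z·σ = 30 + 1.036·2.944 = 33.0 days

33.0 days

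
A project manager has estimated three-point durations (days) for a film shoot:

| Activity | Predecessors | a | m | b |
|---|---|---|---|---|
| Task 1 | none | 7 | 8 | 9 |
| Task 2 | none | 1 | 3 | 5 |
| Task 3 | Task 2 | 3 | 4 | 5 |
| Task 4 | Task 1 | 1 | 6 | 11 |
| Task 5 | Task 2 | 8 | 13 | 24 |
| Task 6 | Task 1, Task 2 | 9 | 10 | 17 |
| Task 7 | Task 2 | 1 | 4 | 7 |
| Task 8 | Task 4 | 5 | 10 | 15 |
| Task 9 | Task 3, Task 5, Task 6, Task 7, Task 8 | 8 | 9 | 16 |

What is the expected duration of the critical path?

te_Task 1 = (7 + 4·8 + 9)/6 = 48/6 = 8
te_Task 2 = (1 + 4·3 + 5)/6 = 18/6 = 3
te_Task 3 = (3 + 4·4 + 5)/6 = 24/6 = 4
te_Task 4 = (1 + 4·6 + 11)/6 = 36/6 = 6
te_Task 5 = (8 + 4·13 + 24)/6 = 84/6 = 14
te_Task 6 = (9 + 4·10 + 17)/6 = 66/6 = 11
te_Task 7 = (1 + 4·4 + 7)/6 = 24/6 = 4
te_Task 8 = (5 + 4·10 + 15)/6 = 60/6 = 10
te_Task 9 = (8 + 4·9 + 16)/6 = 60/6 = 10

Forward pass:
ES_Task 1 = 0; EF_Task 1 = 8
ES_Task 2 = 0; EF_Task 2 = 3
ES_Task 3 = 3; EF_Task 3 = 3+4 = 7
ES_Task 4 = 8; EF_Task 4 = 8+6 = 14
ES_Task 5 = 3; EF_Task 5 = 3+14 = 17
ES_Task 6 = max(EF_Task 1=8, EF_Task 2=3) = 8; EF_Task 6 = 8+11 = 19
ES_Task 7 = 3; EF_Task 7 = 3+4 = 7
ES_Task 8 = 14; EF_Task 8 = 14+10 = 24
ES_Task 9 = max(EF_Task 3=7, EF_Task 5=17, EF_Task 6=19, EF_Task 7=7, EF_Task 8=24) = 24; EF_Task 9 = 24+10 = 34
Expected project duration μ = 34 days. Critical path: Task 1 → Task 4 → Task 8 → Task 9.

34 days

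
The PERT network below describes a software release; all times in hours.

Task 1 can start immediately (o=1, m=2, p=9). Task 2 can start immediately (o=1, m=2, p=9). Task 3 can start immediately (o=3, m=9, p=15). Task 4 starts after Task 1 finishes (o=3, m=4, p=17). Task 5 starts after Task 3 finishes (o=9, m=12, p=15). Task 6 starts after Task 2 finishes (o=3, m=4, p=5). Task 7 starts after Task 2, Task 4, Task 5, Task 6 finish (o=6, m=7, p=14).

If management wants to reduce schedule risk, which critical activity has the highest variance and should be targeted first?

te_Task 1 = (1 + 4·2 + 9)/6 = 18/6 = 3; σ²_Task 1 = ((9−1)/6)² = 1.778
te_Task 2 = (1 + 4·2 + 9)/6 = 18/6 = 3; σ²_Task 2 = ((9−1)/6)² = 1.778
te_Task 3 = (3 + 4·9 + 15)/6 = 54/6 = 9; σ²_Task 3 = ((15−3)/6)² = 4.000
te_Task 4 = (3 + 4·4 + 17)/6 = 36/6 = 6; σ²_Task 4 = ((17−3)/6)² = 5.444
te_Task 5 = (9 + 4·12 + 15)/6 = 72/6 = 12; σ²_Task 5 = ((15−9)/6)² = 1.000
te_Task 6 = (3 + 4·4 + 5)/6 = 24/6 = 4; σ²_Task 6 = ((5−3)/6)² = 0.111
te_Task 7 = (6 + 4·7 + 14)/6 = 48/6 = 8; σ²_Task 7 = ((14−6)/6)² = 1.778

Forward pass:
ES_Task 1 = 0; EF_Task 1 = 3
ES_Task 2 = 0; EF_Task 2 = 3
ES_Task 3 = 0; EF_Task 3 = 9
ES_Task 4 = 3; EF_Task 4 = 3+6 = 9
ES_Task 5 = 9; EF_Task 5 = 9+12 = 21
ES_Task 6 = 3; EF_Task 6 = 3+4 = 7
ES_Task 7 = max(EF_Task 2=3, EF_Task 4=9, EF_Task 5=21, EF_Task 6=7) = 21; EF_Task 7 = 21+8 = 29
Expected project duration μ = 29 hours. Critical path: Task 3 → Task 5 → Task 7.

Variances on critical path: σ²_Task 3=4.000, σ²_Task 5=1.000, σ²_Task 7=1.778.
Largest is σ²_Task 3 = 4.000.

Task 3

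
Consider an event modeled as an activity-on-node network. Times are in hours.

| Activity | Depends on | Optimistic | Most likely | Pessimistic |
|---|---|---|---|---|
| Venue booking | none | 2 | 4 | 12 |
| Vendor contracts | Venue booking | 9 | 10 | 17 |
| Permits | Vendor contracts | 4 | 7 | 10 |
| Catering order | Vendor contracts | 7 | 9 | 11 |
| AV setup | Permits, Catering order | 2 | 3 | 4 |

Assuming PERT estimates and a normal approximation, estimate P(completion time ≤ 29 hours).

0.671

te_Venue booking = (2 + 4·4 + 12)/6 = 30/6 = 5; σ²_Venue booking = ((12−2)/6)² = 2.778
te_Vendor contracts = (9 + 4·10 + 17)/6 = 66/6 = 11; σ²_Vendor contracts = ((17−9)/6)² = 1.778
te_Permits = (4 + 4·7 + 10)/6 = 42/6 = 7; σ²_Permits = ((10−4)/6)² = 1.000
te_Catering order = (7 + 4·9 + 11)/6 = 54/6 = 9; σ²_Catering order = ((11−7)/6)² = 0.444
te_AV setup = (2 + 4·3 + 4)/6 = 18/6 = 3; σ²_AV setup = ((4−2)/6)² = 0.111

Forward pass:
ES_Venue booking = 0; EF_Venue booking = 5
ES_Vendor contracts = 5; EF_Vendor contracts = 5+11 = 16
ES_Permits = 16; EF_Permits = 16+7 = 23
ES_Catering order = 16; EF_Catering order = 16+9 = 25
ES_AV setup = max(EF_Permits=23, EF_Catering order=25) = 25; EF_AV setup = 25+3 = 28
Expected project duration μ = 28 hours. Critical path: Venue booking → Vendor contracts → Catering order → AV setup.

Variance along critical path = 2.778 + 1.778 + 0.444 + 0.111 = 5.111; σ = √5.111 = 2.261 hours.
Z = (29 − 28) / 2.261 = 0.442
P(T ≤ 29) = Φ(0.442) ≈ 0.671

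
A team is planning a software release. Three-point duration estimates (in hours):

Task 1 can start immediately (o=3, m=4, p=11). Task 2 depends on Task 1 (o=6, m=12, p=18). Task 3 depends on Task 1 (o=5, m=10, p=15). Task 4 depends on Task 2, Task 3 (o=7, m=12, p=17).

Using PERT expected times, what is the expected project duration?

29 hours

te_Task 1 = (3 + 4·4 + 11)/6 = 30/6 = 5
te_Task 2 = (6 + 4·12 + 18)/6 = 72/6 = 12
te_Task 3 = (5 + 4·10 + 15)/6 = 60/6 = 10
te_Task 4 = (7 + 4·12 + 17)/6 = 72/6 = 12

Forward pass:
ES_Task 1 = 0; EF_Task 1 = 5
ES_Task 2 = 5; EF_Task 2 = 5+12 = 17
ES_Task 3 = 5; EF_Task 3 = 5+10 = 15
ES_Task 4 = max(EF_Task 2=17, EF_Task 3=15) = 17; EF_Task 4 = 17+12 = 29
Expected project duration μ = 29 hours. Critical path: Task 1 → Task 2 → Task 4.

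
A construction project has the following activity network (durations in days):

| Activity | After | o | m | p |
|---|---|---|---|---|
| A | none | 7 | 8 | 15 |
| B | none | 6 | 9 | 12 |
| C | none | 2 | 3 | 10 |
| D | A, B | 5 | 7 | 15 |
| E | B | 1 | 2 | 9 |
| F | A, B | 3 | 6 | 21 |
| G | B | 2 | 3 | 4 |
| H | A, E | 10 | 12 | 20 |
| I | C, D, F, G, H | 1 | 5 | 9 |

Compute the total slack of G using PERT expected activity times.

te_A = (7 + 4·8 + 15)/6 = 54/6 = 9
te_B = (6 + 4·9 + 12)/6 = 54/6 = 9
te_C = (2 + 4·3 + 10)/6 = 24/6 = 4
te_D = (5 + 4·7 + 15)/6 = 48/6 = 8
te_E = (1 + 4·2 + 9)/6 = 18/6 = 3
te_F = (3 + 4·6 + 21)/6 = 48/6 = 8
te_G = (2 + 4·3 + 4)/6 = 18/6 = 3
te_H = (10 + 4·12 + 20)/6 = 78/6 = 13
te_I = (1 + 4·5 + 9)/6 = 30/6 = 5

Forward pass:
ES_A = 0; EF_A = 9
ES_B = 0; EF_B = 9
ES_C = 0; EF_C = 4
ES_D = max(EF_A=9, EF_B=9) = 9; EF_D = 9+8 = 17
ES_E = 9; EF_E = 9+3 = 12
ES_F = max(EF_A=9, EF_B=9) = 9; EF_F = 9+8 = 17
ES_G = 9; EF_G = 9+3 = 12
ES_H = max(EF_A=9, EF_E=12) = 12; EF_H = 12+13 = 25
ES_I = max(EF_C=4, EF_D=17, EF_F=17, EF_G=12, EF_H=25) = 25; EF_I = 25+5 = 30
Expected project duration μ = 30 days. Critical path: B → E → H → I.

Backward pass:
LF_I = 30; LS_I = 30−5 = 25
LF_H = LS_I = 25; LS_H = 25−13 = 12
LF_G = LS_I = 25; LS_G = 25−3 = 22
LF_F = LS_I = 25; LS_F = 25−8 = 17
LF_E = LS_H = 12; LS_E = 12−3 = 9
LF_D = LS_I = 25; LS_D = 25−8 = 17
LF_C = LS_I = 25; LS_C = 25−4 = 21
LF_B = min(LS_D=17, LS_E=9, LS_F=17, LS_G=22) = 9; LS_B = 9−9 = 0
LF_A = min(LS_D=17, LS_F=17, LS_H=12) = 12; LS_A = 12−9 = 3
Slack_G = LS_G − ES_G = 22 − 9 = 13

13 days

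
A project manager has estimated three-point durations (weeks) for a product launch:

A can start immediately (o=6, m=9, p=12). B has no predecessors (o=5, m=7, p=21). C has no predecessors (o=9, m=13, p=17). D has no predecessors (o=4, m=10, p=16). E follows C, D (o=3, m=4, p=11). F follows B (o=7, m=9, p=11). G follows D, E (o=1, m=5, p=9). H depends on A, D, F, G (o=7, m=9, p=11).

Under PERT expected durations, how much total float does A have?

14 weeks

te_A = (6 + 4·9 + 12)/6 = 54/6 = 9
te_B = (5 + 4·7 + 21)/6 = 54/6 = 9
te_C = (9 + 4·13 + 17)/6 = 78/6 = 13
te_D = (4 + 4·10 + 16)/6 = 60/6 = 10
te_E = (3 + 4·4 + 11)/6 = 30/6 = 5
te_F = (7 + 4·9 + 11)/6 = 54/6 = 9
te_G = (1 + 4·5 + 9)/6 = 30/6 = 5
te_H = (7 + 4·9 + 11)/6 = 54/6 = 9

Forward pass:
ES_A = 0; EF_A = 9
ES_B = 0; EF_B = 9
ES_C = 0; EF_C = 13
ES_D = 0; EF_D = 10
ES_E = max(EF_C=13, EF_D=10) = 13; EF_E = 13+5 = 18
ES_F = 9; EF_F = 9+9 = 18
ES_G = max(EF_D=10, EF_E=18) = 18; EF_G = 18+5 = 23
ES_H = max(EF_A=9, EF_D=10, EF_F=18, EF_G=23) = 23; EF_H = 23+9 = 32
Expected project duration μ = 32 weeks. Critical path: C → E → G → H.

Backward pass:
LF_H = 32; LS_H = 32−9 = 23
LF_G = LS_H = 23; LS_G = 23−5 = 18
LF_F = LS_H = 23; LS_F = 23−9 = 14
LF_E = LS_G = 18; LS_E = 18−5 = 13
LF_D = min(LS_E=13, LS_G=18, LS_H=23) = 13; LS_D = 13−10 = 3
LF_C = LS_E = 13; LS_C = 13−13 = 0
LF_B = LS_F = 14; LS_B = 14−9 = 5
LF_A = LS_H = 23; LS_A = 23−9 = 14
Slack_A = LS_A − ES_A = 14 − 0 = 14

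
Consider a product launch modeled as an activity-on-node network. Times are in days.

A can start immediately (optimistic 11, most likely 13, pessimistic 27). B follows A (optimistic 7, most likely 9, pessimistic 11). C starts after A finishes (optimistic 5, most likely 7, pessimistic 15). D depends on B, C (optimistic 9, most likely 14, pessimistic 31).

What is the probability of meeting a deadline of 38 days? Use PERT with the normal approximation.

te_A = (11 + 4·13 + 27)/6 = 90/6 = 15; σ²_A = ((27−11)/6)² = 7.111
te_B = (7 + 4·9 + 11)/6 = 54/6 = 9; σ²_B = ((11−7)/6)² = 0.444
te_C = (5 + 4·7 + 15)/6 = 48/6 = 8; σ²_C = ((15−5)/6)² = 2.778
te_D = (9 + 4·14 + 31)/6 = 96/6 = 16; σ²_D = ((31−9)/6)² = 13.444

Forward pass:
ES_A = 0; EF_A = 15
ES_B = 15; EF_B = 15+9 = 24
ES_C = 15; EF_C = 15+8 = 23
ES_D = max(EF_B=24, EF_C=23) = 24; EF_D = 24+16 = 40
Expected project duration μ = 40 days. Critical path: A → B → D.

Variance along critical path = 7.111 + 0.444 + 13.444 = 21.000; σ = √21.000 = 4.583 days.
Z = (38 − 40) / 4.583 = -0.436
P(T ≤ 38) = Φ(-0.436) ≈ 0.331

0.331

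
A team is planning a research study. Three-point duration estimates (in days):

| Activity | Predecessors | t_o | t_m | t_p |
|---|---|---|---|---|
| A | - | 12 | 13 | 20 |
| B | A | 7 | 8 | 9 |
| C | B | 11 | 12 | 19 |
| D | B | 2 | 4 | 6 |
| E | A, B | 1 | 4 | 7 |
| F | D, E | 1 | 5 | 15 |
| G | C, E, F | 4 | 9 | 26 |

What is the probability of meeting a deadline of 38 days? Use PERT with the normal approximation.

0.027

te_A = (12 + 4·13 + 20)/6 = 84/6 = 14; σ²_A = ((20−12)/6)² = 1.778
te_B = (7 + 4·8 + 9)/6 = 48/6 = 8; σ²_B = ((9−7)/6)² = 0.111
te_C = (11 + 4·12 + 19)/6 = 78/6 = 13; σ²_C = ((19−11)/6)² = 1.778
te_D = (2 + 4·4 + 6)/6 = 24/6 = 4; σ²_D = ((6−2)/6)² = 0.444
te_E = (1 + 4·4 + 7)/6 = 24/6 = 4; σ²_E = ((7−1)/6)² = 1.000
te_F = (1 + 4·5 + 15)/6 = 36/6 = 6; σ²_F = ((15−1)/6)² = 5.444
te_G = (4 + 4·9 + 26)/6 = 66/6 = 11; σ²_G = ((26−4)/6)² = 13.444

Forward pass:
ES_A = 0; EF_A = 14
ES_B = 14; EF_B = 14+8 = 22
ES_C = 22; EF_C = 22+13 = 35
ES_D = 22; EF_D = 22+4 = 26
ES_E = max(EF_A=14, EF_B=22) = 22; EF_E = 22+4 = 26
ES_F = max(EF_D=26, EF_E=26) = 26; EF_F = 26+6 = 32
ES_G = max(EF_C=35, EF_E=26, EF_F=32) = 35; EF_G = 35+11 = 46
Expected project duration μ = 46 days. Critical path: A → B → C → G.

Variance along critical path = 1.778 + 0.111 + 1.778 + 13.444 = 17.111; σ = √17.111 = 4.137 days.
Z = (38 − 46) / 4.137 = -1.934
P(T ≤ 38) = Φ(-1.934) ≈ 0.027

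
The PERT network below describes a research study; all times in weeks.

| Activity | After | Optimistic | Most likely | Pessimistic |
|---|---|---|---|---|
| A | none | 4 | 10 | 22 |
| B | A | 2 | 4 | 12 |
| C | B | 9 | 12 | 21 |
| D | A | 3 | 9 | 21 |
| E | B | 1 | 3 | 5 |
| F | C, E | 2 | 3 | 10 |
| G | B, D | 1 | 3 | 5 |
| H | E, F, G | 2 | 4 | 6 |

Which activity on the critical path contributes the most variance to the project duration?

A

te_A = (4 + 4·10 + 22)/6 = 66/6 = 11; σ²_A = ((22−4)/6)² = 9.000
te_B = (2 + 4·4 + 12)/6 = 30/6 = 5; σ²_B = ((12−2)/6)² = 2.778
te_C = (9 + 4·12 + 21)/6 = 78/6 = 13; σ²_C = ((21−9)/6)² = 4.000
te_D = (3 + 4·9 + 21)/6 = 60/6 = 10; σ²_D = ((21−3)/6)² = 9.000
te_E = (1 + 4·3 + 5)/6 = 18/6 = 3; σ²_E = ((5−1)/6)² = 0.444
te_F = (2 + 4·3 + 10)/6 = 24/6 = 4; σ²_F = ((10−2)/6)² = 1.778
te_G = (1 + 4·3 + 5)/6 = 18/6 = 3; σ²_G = ((5−1)/6)² = 0.444
te_H = (2 + 4·4 + 6)/6 = 24/6 = 4; σ²_H = ((6−2)/6)² = 0.444

Forward pass:
ES_A = 0; EF_A = 11
ES_B = 11; EF_B = 11+5 = 16
ES_C = 16; EF_C = 16+13 = 29
ES_D = 11; EF_D = 11+10 = 21
ES_E = 16; EF_E = 16+3 = 19
ES_F = max(EF_C=29, EF_E=19) = 29; EF_F = 29+4 = 33
ES_G = max(EF_B=16, EF_D=21) = 21; EF_G = 21+3 = 24
ES_H = max(EF_E=19, EF_F=33, EF_G=24) = 33; EF_H = 33+4 = 37
Expected project duration μ = 37 weeks. Critical path: A → B → C → F → H.

Variances on critical path: σ²_A=9.000, σ²_B=2.778, σ²_C=4.000, σ²_F=1.778, σ²_H=0.444.
Largest is σ²_A = 9.000.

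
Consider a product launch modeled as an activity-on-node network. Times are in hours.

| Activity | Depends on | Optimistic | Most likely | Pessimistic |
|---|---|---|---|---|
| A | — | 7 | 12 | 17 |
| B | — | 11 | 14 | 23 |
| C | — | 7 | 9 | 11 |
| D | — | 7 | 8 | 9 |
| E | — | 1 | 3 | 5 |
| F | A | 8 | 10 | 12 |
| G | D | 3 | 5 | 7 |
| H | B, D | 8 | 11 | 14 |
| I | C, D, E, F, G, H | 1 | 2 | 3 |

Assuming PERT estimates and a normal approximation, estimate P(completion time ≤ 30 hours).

te_A = (7 + 4·12 + 17)/6 = 72/6 = 12; σ²_A = ((17−7)/6)² = 2.778
te_B = (11 + 4·14 + 23)/6 = 90/6 = 15; σ²_B = ((23−11)/6)² = 4.000
te_C = (7 + 4·9 + 11)/6 = 54/6 = 9; σ²_C = ((11−7)/6)² = 0.444
te_D = (7 + 4·8 + 9)/6 = 48/6 = 8; σ²_D = ((9−7)/6)² = 0.111
te_E = (1 + 4·3 + 5)/6 = 18/6 = 3; σ²_E = ((5−1)/6)² = 0.444
te_F = (8 + 4·10 + 12)/6 = 60/6 = 10; σ²_F = ((12−8)/6)² = 0.444
te_G = (3 + 4·5 + 7)/6 = 30/6 = 5; σ²_G = ((7−3)/6)² = 0.444
te_H = (8 + 4·11 + 14)/6 = 66/6 = 11; σ²_H = ((14−8)/6)² = 1.000
te_I = (1 + 4·2 + 3)/6 = 12/6 = 2; σ²_I = ((3−1)/6)² = 0.111

Forward pass:
ES_A = 0; EF_A = 12
ES_B = 0; EF_B = 15
ES_C = 0; EF_C = 9
ES_D = 0; EF_D = 8
ES_E = 0; EF_E = 3
ES_F = 12; EF_F = 12+10 = 22
ES_G = 8; EF_G = 8+5 = 13
ES_H = max(EF_B=15, EF_D=8) = 15; EF_H = 15+11 = 26
ES_I = max(EF_C=9, EF_D=8, EF_E=3, EF_F=22, EF_G=13, EF_H=26) = 26; EF_I = 26+2 = 28
Expected project duration μ = 28 hours. Critical path: B → H → I.

Variance along critical path = 4.000 + 1.000 + 0.111 = 5.111; σ = √5.111 = 2.261 hours.
Z = (30 − 28) / 2.261 = 0.885
P(T ≤ 30) = Φ(0.885) ≈ 0.812

0.812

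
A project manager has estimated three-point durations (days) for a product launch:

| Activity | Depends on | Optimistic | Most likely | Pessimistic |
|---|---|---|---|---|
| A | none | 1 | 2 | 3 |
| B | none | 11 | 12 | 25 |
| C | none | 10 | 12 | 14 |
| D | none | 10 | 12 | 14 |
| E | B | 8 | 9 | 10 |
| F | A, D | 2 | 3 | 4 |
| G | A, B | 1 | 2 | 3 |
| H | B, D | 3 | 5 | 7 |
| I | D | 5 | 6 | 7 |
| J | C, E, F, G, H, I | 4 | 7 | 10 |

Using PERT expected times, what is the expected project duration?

te_A = (1 + 4·2 + 3)/6 = 12/6 = 2
te_B = (11 + 4·12 + 25)/6 = 84/6 = 14
te_C = (10 + 4·12 + 14)/6 = 72/6 = 12
te_D = (10 + 4·12 + 14)/6 = 72/6 = 12
te_E = (8 + 4·9 + 10)/6 = 54/6 = 9
te_F = (2 + 4·3 + 4)/6 = 18/6 = 3
te_G = (1 + 4·2 + 3)/6 = 12/6 = 2
te_H = (3 + 4·5 + 7)/6 = 30/6 = 5
te_I = (5 + 4·6 + 7)/6 = 36/6 = 6
te_J = (4 + 4·7 + 10)/6 = 42/6 = 7

Forward pass:
ES_A = 0; EF_A = 2
ES_B = 0; EF_B = 14
ES_C = 0; EF_C = 12
ES_D = 0; EF_D = 12
ES_E = 14; EF_E = 14+9 = 23
ES_F = max(EF_A=2, EF_D=12) = 12; EF_F = 12+3 = 15
ES_G = max(EF_A=2, EF_B=14) = 14; EF_G = 14+2 = 16
ES_H = max(EF_B=14, EF_D=12) = 14; EF_H = 14+5 = 19
ES_I = 12; EF_I = 12+6 = 18
ES_J = max(EF_C=12, EF_E=23, EF_F=15, EF_G=16, EF_H=19, EF_I=18) = 23; EF_J = 23+7 = 30
Expected project duration μ = 30 days. Critical path: B → E → J.

30 days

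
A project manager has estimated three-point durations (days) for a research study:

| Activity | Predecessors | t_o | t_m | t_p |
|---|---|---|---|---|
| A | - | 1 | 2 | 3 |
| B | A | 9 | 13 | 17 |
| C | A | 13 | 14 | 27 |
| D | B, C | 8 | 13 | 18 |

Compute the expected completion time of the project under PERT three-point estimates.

te_A = (1 + 4·2 + 3)/6 = 12/6 = 2
te_B = (9 + 4·13 + 17)/6 = 78/6 = 13
te_C = (13 + 4·14 + 27)/6 = 96/6 = 16
te_D = (8 + 4·13 + 18)/6 = 78/6 = 13

Forward pass:
ES_A = 0; EF_A = 2
ES_B = 2; EF_B = 2+13 = 15
ES_C = 2; EF_C = 2+16 = 18
ES_D = max(EF_B=15, EF_C=18) = 18; EF_D = 18+13 = 31
Expected project duration μ = 31 days. Critical path: A → C → D.

31 days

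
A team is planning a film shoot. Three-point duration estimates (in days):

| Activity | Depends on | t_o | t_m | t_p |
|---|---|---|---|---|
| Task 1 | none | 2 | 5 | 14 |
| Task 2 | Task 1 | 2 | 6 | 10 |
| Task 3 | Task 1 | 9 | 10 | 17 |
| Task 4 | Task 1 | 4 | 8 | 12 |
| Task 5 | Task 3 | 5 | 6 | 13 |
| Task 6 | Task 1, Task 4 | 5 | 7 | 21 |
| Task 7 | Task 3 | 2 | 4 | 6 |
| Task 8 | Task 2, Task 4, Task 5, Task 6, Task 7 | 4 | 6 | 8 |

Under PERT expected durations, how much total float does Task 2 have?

te_Task 1 = (2 + 4·5 + 14)/6 = 36/6 = 6
te_Task 2 = (2 + 4·6 + 10)/6 = 36/6 = 6
te_Task 3 = (9 + 4·10 + 17)/6 = 66/6 = 11
te_Task 4 = (4 + 4·8 + 12)/6 = 48/6 = 8
te_Task 5 = (5 + 4·6 + 13)/6 = 42/6 = 7
te_Task 6 = (5 + 4·7 + 21)/6 = 54/6 = 9
te_Task 7 = (2 + 4·4 + 6)/6 = 24/6 = 4
te_Task 8 = (4 + 4·6 + 8)/6 = 36/6 = 6

Forward pass:
ES_Task 1 = 0; EF_Task 1 = 6
ES_Task 2 = 6; EF_Task 2 = 6+6 = 12
ES_Task 3 = 6; EF_Task 3 = 6+11 = 17
ES_Task 4 = 6; EF_Task 4 = 6+8 = 14
ES_Task 5 = 17; EF_Task 5 = 17+7 = 24
ES_Task 6 = max(EF_Task 1=6, EF_Task 4=14) = 14; EF_Task 6 = 14+9 = 23
ES_Task 7 = 17; EF_Task 7 = 17+4 = 21
ES_Task 8 = max(EF_Task 2=12, EF_Task 4=14, EF_Task 5=24, EF_Task 6=23, EF_Task 7=21) = 24; EF_Task 8 = 24+6 = 30
Expected project duration μ = 30 days. Critical path: Task 1 → Task 3 → Task 5 → Task 8.

Backward pass:
LF_Task 8 = 30; LS_Task 8 = 30−6 = 24
LF_Task 7 = LS_Task 8 = 24; LS_Task 7 = 24−4 = 20
LF_Task 6 = LS_Task 8 = 24; LS_Task 6 = 24−9 = 15
LF_Task 5 = LS_Task 8 = 24; LS_Task 5 = 24−7 = 17
LF_Task 4 = min(LS_Task 6=15, LS_Task 8=24) = 15; LS_Task 4 = 15−8 = 7
LF_Task 3 = min(LS_Task 5=17, LS_Task 7=20) = 17; LS_Task 3 = 17−11 = 6
LF_Task 2 = LS_Task 8 = 24; LS_Task 2 = 24−6 = 18
LF_Task 1 = min(LS_Task 2=18, LS_Task 3=6, LS_Task 4=7, LS_Task 6=15) = 6; LS_Task 1 = 6−6 = 0
Slack_Task 2 = LS_Task 2 − ES_Task 2 = 18 − 6 = 12

12 days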